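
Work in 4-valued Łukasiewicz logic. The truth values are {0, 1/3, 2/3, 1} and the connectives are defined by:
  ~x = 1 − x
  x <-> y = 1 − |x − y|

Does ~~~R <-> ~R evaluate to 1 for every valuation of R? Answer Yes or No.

R = 0 ↦ 1
R = 1/3 ↦ 1
R = 2/3 ↦ 1
R = 1 ↦ 1
Every assignment gives a value ≥ 1.

Yes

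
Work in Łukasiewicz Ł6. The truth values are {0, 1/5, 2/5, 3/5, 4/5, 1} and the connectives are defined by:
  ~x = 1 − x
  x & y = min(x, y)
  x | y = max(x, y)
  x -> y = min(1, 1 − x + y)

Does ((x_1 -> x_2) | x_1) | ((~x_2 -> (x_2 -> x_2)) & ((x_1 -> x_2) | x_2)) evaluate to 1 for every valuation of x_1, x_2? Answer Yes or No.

Counterexample: take x_1 = 1/5, x_2 = 0.
x_1 -> x_2 = 1/5 -> 0 = 4/5
(x_1 -> x_2) | x_1 = 4/5 | 1/5 = 4/5
~x_2 = ~0 = 1
x_2 -> x_2 = 0 -> 0 = 1
~x_2 -> (x_2 -> x_2) = 1 -> 1 = 1
x_1 -> x_2 = 1/5 -> 0 = 4/5
(x_1 -> x_2) | x_2 = 4/5 | 0 = 4/5
(~x_2 -> (x_2 -> x_2)) & ((x_1 -> x_2) | x_2) = 1 & 4/5 = 4/5
((x_1 -> x_2) | x_1) | ((~x_2 -> (x_2 -> x_2)) & ((x_1 -> x_2) | x_2)) = 4/5 | 4/5 = 4/5
This gives 4/5 ≠ 1.

No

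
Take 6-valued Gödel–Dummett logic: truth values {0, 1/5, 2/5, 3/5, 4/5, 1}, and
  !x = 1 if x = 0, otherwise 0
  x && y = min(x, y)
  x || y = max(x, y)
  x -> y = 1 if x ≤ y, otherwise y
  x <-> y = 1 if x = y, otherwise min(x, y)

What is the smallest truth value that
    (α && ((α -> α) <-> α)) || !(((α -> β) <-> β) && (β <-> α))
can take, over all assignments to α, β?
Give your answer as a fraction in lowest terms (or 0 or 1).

1/5

Take α = 1/5, β = 1/5:
α -> α = 1/5 -> 1/5 = 1
(α -> α) <-> α = 1 <-> 1/5 = 1/5
α && ((α -> α) <-> α) = 1/5 && 1/5 = 1/5
α -> β = 1/5 -> 1/5 = 1
(α -> β) <-> β = 1 <-> 1/5 = 1/5
β <-> α = 1/5 <-> 1/5 = 1
((α -> β) <-> β) && (β <-> α) = 1/5 && 1 = 1/5
!(((α -> β) <-> β) && (β <-> α)) = !1/5 = 0
(α && ((α -> α) <-> α)) || !(((α -> β) <-> β) && (β <-> α)) = 1/5 || 0 = 1/5
No assignment yields a value below 1/5, so this is the minimum.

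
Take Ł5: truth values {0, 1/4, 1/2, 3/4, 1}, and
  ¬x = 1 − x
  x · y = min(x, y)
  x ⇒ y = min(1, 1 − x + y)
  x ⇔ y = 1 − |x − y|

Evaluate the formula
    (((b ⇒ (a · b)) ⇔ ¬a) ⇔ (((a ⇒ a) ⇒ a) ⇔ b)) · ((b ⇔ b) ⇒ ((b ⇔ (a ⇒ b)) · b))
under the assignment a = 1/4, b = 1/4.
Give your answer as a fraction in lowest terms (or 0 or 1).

a · b = 1/4 · 1/4 = 1/4
b ⇒ (a · b) = 1/4 ⇒ 1/4 = 1
¬a = ¬1/4 = 3/4
(b ⇒ (a · b)) ⇔ ¬a = 1 ⇔ 3/4 = 3/4
a ⇒ a = 1/4 ⇒ 1/4 = 1
(a ⇒ a) ⇒ a = 1 ⇒ 1/4 = 1/4
((a ⇒ a) ⇒ a) ⇔ b = 1/4 ⇔ 1/4 = 1
((b ⇒ (a · b)) ⇔ ¬a) ⇔ (((a ⇒ a) ⇒ a) ⇔ b) = 3/4 ⇔ 1 = 3/4
b ⇔ b = 1/4 ⇔ 1/4 = 1
a ⇒ b = 1/4 ⇒ 1/4 = 1
b ⇔ (a ⇒ b) = 1/4 ⇔ 1 = 1/4
(b ⇔ (a ⇒ b)) · b = 1/4 · 1/4 = 1/4
(b ⇔ b) ⇒ ((b ⇔ (a ⇒ b)) · b) = 1 ⇒ 1/4 = 1/4
(((b ⇒ (a · b)) ⇔ ¬a) ⇔ (((a ⇒ a) ⇒ a) ⇔ b)) · ((b ⇔ b) ⇒ ((b ⇔ (a ⇒ b)) · b)) = 3/4 · 1/4 = 1/4

1/4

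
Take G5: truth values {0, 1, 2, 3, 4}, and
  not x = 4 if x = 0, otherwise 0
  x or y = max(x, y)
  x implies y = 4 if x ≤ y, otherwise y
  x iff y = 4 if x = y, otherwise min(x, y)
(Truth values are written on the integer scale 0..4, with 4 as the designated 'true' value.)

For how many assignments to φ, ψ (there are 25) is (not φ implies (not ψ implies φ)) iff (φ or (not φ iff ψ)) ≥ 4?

10

value 4: 10 assignments (counts)
value 3: 5 assignments
value 2: 5 assignments
value 1: 5 assignments
So 10 of the 25 assignments meet the threshold.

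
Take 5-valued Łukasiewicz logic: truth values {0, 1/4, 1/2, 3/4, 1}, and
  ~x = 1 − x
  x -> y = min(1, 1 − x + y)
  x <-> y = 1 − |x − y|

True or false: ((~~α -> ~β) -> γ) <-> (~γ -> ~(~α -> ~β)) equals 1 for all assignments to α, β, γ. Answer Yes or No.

No

Counterexample: take α = 0, β = 1/4, γ = 0.
~α = ~0 = 1
~~α = ~1 = 0
~β = ~1/4 = 3/4
~~α -> ~β = 0 -> 3/4 = 1
(~~α -> ~β) -> γ = 1 -> 0 = 0
~γ = ~0 = 1
~α = ~0 = 1
~β = ~1/4 = 3/4
~α -> ~β = 1 -> 3/4 = 3/4
~(~α -> ~β) = ~3/4 = 1/4
~γ -> ~(~α -> ~β) = 1 -> 1/4 = 1/4
((~~α -> ~β) -> γ) <-> (~γ -> ~(~α -> ~β)) = 0 <-> 1/4 = 3/4
This gives 3/4 ≠ 1.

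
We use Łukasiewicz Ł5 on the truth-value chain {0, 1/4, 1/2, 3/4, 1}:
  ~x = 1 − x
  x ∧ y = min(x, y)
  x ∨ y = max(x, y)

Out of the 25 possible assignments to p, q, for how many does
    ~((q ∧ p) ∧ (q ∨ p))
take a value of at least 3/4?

value 1: 9 assignments (counts)
value 3/4: 7 assignments (counts)
value 1/2: 5 assignments
value 1/4: 3 assignments
value 0: 1 assignment
So 16 of the 25 assignments meet the threshold.

16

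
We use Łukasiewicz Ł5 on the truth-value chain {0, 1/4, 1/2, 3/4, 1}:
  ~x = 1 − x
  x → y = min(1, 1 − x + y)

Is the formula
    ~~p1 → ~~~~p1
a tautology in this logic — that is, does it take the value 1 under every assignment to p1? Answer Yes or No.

Yes

p1 = 0 ↦ 1
p1 = 1/4 ↦ 1
p1 = 1/2 ↦ 1
p1 = 3/4 ↦ 1
p1 = 1 ↦ 1
Every assignment gives a value ≥ 1.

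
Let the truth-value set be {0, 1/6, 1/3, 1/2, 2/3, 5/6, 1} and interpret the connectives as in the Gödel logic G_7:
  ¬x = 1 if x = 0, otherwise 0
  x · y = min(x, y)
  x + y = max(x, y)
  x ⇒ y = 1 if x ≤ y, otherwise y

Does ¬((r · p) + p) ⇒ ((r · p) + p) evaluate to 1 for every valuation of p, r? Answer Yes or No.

No

Counterexample: take p = 0, r = 0.
r · p = 0 · 0 = 0
(r · p) + p = 0 + 0 = 0
¬((r · p) + p) = ¬0 = 1
¬((r · p) + p) ⇒ ((r · p) + p) = 1 ⇒ 0 = 0
This gives 0 ≠ 1.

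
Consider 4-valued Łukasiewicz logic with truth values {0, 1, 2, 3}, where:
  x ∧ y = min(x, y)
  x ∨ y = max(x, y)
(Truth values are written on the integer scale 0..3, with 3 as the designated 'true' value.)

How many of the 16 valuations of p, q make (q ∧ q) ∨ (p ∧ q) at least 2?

p = 0, q = 0 ↦ 0  <
p = 0, q = 1 ↦ 1  <
p = 0, q = 2 ↦ 2  ≥
p = 0, q = 3 ↦ 3  ≥
p = 1, q = 0 ↦ 0  <
p = 1, q = 1 ↦ 1  <
p = 1, q = 2 ↦ 2  ≥
p = 1, q = 3 ↦ 3  ≥
p = 2, q = 0 ↦ 0  <
p = 2, q = 1 ↦ 1  <
p = 2, q = 2 ↦ 2  ≥
p = 2, q = 3 ↦ 3  ≥
p = 3, q = 0 ↦ 0  <
p = 3, q = 1 ↦ 1  <
p = 3, q = 2 ↦ 2  ≥
p = 3, q = 3 ↦ 3  ≥
So 8 of the 16 assignments meet the threshold.

8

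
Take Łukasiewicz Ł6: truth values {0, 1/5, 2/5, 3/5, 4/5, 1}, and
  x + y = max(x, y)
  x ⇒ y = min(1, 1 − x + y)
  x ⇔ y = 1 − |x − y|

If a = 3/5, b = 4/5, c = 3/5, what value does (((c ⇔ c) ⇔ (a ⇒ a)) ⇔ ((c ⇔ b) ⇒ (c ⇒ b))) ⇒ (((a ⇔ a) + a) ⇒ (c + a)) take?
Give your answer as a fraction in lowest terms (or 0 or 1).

3/5

c ⇔ c = 3/5 ⇔ 3/5 = 1
a ⇒ a = 3/5 ⇒ 3/5 = 1
(c ⇔ c) ⇔ (a ⇒ a) = 1 ⇔ 1 = 1
c ⇔ b = 3/5 ⇔ 4/5 = 4/5
c ⇒ b = 3/5 ⇒ 4/5 = 1
(c ⇔ b) ⇒ (c ⇒ b) = 4/5 ⇒ 1 = 1
((c ⇔ c) ⇔ (a ⇒ a)) ⇔ ((c ⇔ b) ⇒ (c ⇒ b)) = 1 ⇔ 1 = 1
a ⇔ a = 3/5 ⇔ 3/5 = 1
(a ⇔ a) + a = 1 + 3/5 = 1
c + a = 3/5 + 3/5 = 3/5
((a ⇔ a) + a) ⇒ (c + a) = 1 ⇒ 3/5 = 3/5
(((c ⇔ c) ⇔ (a ⇒ a)) ⇔ ((c ⇔ b) ⇒ (c ⇒ b))) ⇒ (((a ⇔ a) + a) ⇒ (c + a)) = 1 ⇒ 3/5 = 3/5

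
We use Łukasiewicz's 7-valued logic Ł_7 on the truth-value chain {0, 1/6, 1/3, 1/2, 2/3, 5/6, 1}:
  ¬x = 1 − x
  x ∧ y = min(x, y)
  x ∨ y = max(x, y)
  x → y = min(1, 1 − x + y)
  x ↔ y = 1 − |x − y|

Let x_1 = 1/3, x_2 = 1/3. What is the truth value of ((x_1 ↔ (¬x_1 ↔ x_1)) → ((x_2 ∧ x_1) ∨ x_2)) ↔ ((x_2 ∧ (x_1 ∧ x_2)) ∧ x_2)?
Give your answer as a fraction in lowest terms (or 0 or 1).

¬x_1 = ¬1/3 = 2/3
¬x_1 ↔ x_1 = 2/3 ↔ 1/3 = 2/3
x_1 ↔ (¬x_1 ↔ x_1) = 1/3 ↔ 2/3 = 2/3
x_2 ∧ x_1 = 1/3 ∧ 1/3 = 1/3
(x_2 ∧ x_1) ∨ x_2 = 1/3 ∨ 1/3 = 1/3
(x_1 ↔ (¬x_1 ↔ x_1)) → ((x_2 ∧ x_1) ∨ x_2) = 2/3 → 1/3 = 2/3
x_1 ∧ x_2 = 1/3 ∧ 1/3 = 1/3
x_2 ∧ (x_1 ∧ x_2) = 1/3 ∧ 1/3 = 1/3
(x_2 ∧ (x_1 ∧ x_2)) ∧ x_2 = 1/3 ∧ 1/3 = 1/3
((x_1 ↔ (¬x_1 ↔ x_1)) → ((x_2 ∧ x_1) ∨ x_2)) ↔ ((x_2 ∧ (x_1 ∧ x_2)) ∧ x_2) = 2/3 ↔ 1/3 = 2/3

2/3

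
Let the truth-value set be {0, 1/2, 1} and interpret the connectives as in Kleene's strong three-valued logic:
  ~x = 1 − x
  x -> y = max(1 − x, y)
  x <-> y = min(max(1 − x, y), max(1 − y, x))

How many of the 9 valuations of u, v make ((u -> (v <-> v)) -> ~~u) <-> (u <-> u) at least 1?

3

u = 0, v = 0 ↦ 0  <
u = 0, v = 1/2 ↦ 0  <
u = 0, v = 1 ↦ 0  <
u = 1/2, v = 0 ↦ 1/2  <
u = 1/2, v = 1/2 ↦ 1/2  <
u = 1/2, v = 1 ↦ 1/2  <
u = 1, v = 0 ↦ 1  ≥
u = 1, v = 1/2 ↦ 1  ≥
u = 1, v = 1 ↦ 1  ≥
So 3 of the 9 assignments meet the threshold.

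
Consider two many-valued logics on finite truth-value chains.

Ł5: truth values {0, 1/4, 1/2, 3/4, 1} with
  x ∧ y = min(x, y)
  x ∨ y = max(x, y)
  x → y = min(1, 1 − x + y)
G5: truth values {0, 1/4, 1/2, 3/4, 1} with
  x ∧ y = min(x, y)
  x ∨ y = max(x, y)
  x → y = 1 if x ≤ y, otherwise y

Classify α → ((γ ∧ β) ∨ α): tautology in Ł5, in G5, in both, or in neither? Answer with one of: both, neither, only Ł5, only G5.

In Ł5: every assignment gives 1 — tautology.
In G5: every assignment gives 1 — tautology.

both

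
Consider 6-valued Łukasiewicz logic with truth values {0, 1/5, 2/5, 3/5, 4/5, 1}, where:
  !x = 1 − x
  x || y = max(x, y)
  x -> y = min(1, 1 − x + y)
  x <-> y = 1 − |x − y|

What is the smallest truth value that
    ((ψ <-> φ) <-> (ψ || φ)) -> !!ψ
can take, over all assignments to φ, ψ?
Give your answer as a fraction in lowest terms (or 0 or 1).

1/5

Take φ = 2/5, ψ = 0:
ψ <-> φ = 0 <-> 2/5 = 3/5
ψ || φ = 0 || 2/5 = 2/5
(ψ <-> φ) <-> (ψ || φ) = 3/5 <-> 2/5 = 4/5
!ψ = !0 = 1
!!ψ = !1 = 0
((ψ <-> φ) <-> (ψ || φ)) -> !!ψ = 4/5 -> 0 = 1/5
No assignment yields a value below 1/5, so this is the minimum.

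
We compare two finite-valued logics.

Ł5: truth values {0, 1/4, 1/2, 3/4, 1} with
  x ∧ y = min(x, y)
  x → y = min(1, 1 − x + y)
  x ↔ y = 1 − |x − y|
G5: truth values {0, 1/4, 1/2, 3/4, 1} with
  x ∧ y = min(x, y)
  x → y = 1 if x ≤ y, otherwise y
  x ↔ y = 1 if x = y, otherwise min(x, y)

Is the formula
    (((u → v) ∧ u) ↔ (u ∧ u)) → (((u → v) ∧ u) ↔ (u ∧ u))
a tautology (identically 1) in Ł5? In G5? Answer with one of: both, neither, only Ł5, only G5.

both

In Ł5: every assignment gives 1 — tautology.
In G5: every assignment gives 1 — tautology.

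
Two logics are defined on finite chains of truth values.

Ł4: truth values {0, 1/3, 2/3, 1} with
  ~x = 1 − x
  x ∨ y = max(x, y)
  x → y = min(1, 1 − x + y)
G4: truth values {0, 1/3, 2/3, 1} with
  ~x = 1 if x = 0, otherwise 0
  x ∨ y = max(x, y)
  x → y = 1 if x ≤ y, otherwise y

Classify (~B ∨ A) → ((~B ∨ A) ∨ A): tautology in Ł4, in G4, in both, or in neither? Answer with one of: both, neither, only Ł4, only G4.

both

In Ł4: every assignment gives 1 — tautology.
In G4: every assignment gives 1 — tautology.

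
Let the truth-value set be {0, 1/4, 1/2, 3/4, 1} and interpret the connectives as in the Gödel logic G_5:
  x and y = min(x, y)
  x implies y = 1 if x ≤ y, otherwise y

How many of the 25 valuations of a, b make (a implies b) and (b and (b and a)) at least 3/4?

value 1: 1 assignment (counts)
value 3/4: 3 assignments (counts)
value 1/2: 5 assignments
value 1/4: 7 assignments
value 0: 9 assignments
So 4 of the 25 assignments meet the threshold.

4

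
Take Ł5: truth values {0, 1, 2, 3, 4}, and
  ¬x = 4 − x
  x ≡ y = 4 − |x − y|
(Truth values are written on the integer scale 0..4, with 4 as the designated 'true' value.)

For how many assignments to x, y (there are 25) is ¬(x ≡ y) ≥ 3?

value 4: 2 assignments (counts)
value 3: 4 assignments (counts)
value 2: 6 assignments
value 1: 8 assignments
value 0: 5 assignments
So 6 of the 25 assignments meet the threshold.

6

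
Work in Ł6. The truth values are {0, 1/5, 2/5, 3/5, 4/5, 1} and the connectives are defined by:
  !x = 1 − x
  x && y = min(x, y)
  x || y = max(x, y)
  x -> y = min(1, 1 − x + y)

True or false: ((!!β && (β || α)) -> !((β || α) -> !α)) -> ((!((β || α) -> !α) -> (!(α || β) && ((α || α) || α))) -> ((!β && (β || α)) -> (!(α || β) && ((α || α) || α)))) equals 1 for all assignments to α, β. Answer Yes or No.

No

Counterexample: take α = 3/5, β = 0.
!β = !0 = 1
!!β = !1 = 0
β || α = 0 || 3/5 = 3/5
!!β && (β || α) = 0 && 3/5 = 0
β || α = 0 || 3/5 = 3/5
!α = !3/5 = 2/5
(β || α) -> !α = 3/5 -> 2/5 = 4/5
!((β || α) -> !α) = !4/5 = 1/5
(!!β && (β || α)) -> !((β || α) -> !α) = 0 -> 1/5 = 1
β || α = 0 || 3/5 = 3/5
!α = !3/5 = 2/5
(β || α) -> !α = 3/5 -> 2/5 = 4/5
!((β || α) -> !α) = !4/5 = 1/5
α || β = 3/5 || 0 = 3/5
!(α || β) = !3/5 = 2/5
α || α = 3/5 || 3/5 = 3/5
(α || α) || α = 3/5 || 3/5 = 3/5
!(α || β) && ((α || α) || α) = 2/5 && 3/5 = 2/5
!((β || α) -> !α) -> (!(α || β) && ((α || α) || α)) = 1/5 -> 2/5 = 1
!β = !0 = 1
β || α = 0 || 3/5 = 3/5
!β && (β || α) = 1 && 3/5 = 3/5
α || β = 3/5 || 0 = 3/5
!(α || β) = !3/5 = 2/5
α || α = 3/5 || 3/5 = 3/5
(α || α) || α = 3/5 || 3/5 = 3/5
!(α || β) && ((α || α) || α) = 2/5 && 3/5 = 2/5
(!β && (β || α)) -> (!(α || β) && ((α || α) || α)) = 3/5 -> 2/5 = 4/5
(!((β || α) -> !α) -> (!(α || β) && ((α || α) || α))) -> ((!β && (β || α)) -> (!(α || β) && ((α || α) || α))) = 1 -> 4/5 = 4/5
((!!β && (β || α)) -> !((β || α) -> !α)) -> ((!((β || α) -> !α) -> (!(α || β) && ((α || α) || α))) -> ((!β && (β || α)) -> (!(α || β) && ((α || α) || α)))) = 1 -> 4/5 = 4/5
This gives 4/5 ≠ 1.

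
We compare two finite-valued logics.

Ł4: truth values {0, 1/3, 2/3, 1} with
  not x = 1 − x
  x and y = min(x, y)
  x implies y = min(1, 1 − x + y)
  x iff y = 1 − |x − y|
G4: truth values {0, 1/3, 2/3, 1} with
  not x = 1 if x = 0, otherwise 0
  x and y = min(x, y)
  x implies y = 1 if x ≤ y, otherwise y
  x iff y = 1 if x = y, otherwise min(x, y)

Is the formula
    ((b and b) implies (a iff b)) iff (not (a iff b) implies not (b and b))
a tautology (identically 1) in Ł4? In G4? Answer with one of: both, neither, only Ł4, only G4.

only Ł4

In Ł4: every assignment gives 1 — tautology.
In G4: at a = 1/3, b = 2/3 the value is 1/3 — not a tautology.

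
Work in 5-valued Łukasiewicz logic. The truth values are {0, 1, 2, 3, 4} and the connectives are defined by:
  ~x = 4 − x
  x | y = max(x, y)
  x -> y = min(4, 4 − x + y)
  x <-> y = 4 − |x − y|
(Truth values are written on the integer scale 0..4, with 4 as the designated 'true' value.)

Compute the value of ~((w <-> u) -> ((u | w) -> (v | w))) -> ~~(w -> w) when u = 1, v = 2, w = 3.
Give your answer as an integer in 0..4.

w <-> u = 3 <-> 1 = 2
u | w = 1 | 3 = 3
v | w = 2 | 3 = 3
(u | w) -> (v | w) = 3 -> 3 = 4
(w <-> u) -> ((u | w) -> (v | w)) = 2 -> 4 = 4
~((w <-> u) -> ((u | w) -> (v | w))) = ~4 = 0
w -> w = 3 -> 3 = 4
~(w -> w) = ~4 = 0
~~(w -> w) = ~0 = 4
~((w <-> u) -> ((u | w) -> (v | w))) -> ~~(w -> w) = 0 -> 4 = 4

4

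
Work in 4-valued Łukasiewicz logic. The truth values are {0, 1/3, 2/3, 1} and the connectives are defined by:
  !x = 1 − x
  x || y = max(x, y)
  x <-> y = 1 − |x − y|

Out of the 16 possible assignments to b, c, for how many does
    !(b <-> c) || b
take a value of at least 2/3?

11

b = 0, c = 0 ↦ 0  <
b = 0, c = 1/3 ↦ 1/3  <
b = 0, c = 2/3 ↦ 2/3  ≥
b = 0, c = 1 ↦ 1  ≥
b = 1/3, c = 0 ↦ 1/3  <
b = 1/3, c = 1/3 ↦ 1/3  <
b = 1/3, c = 2/3 ↦ 1/3  <
b = 1/3, c = 1 ↦ 2/3  ≥
b = 2/3, c = 0 ↦ 2/3  ≥
b = 2/3, c = 1/3 ↦ 2/3  ≥
b = 2/3, c = 2/3 ↦ 2/3  ≥
b = 2/3, c = 1 ↦ 2/3  ≥
b = 1, c = 0 ↦ 1  ≥
b = 1, c = 1/3 ↦ 1  ≥
b = 1, c = 2/3 ↦ 1  ≥
b = 1, c = 1 ↦ 1  ≥
So 11 of the 16 assignments meet the threshold.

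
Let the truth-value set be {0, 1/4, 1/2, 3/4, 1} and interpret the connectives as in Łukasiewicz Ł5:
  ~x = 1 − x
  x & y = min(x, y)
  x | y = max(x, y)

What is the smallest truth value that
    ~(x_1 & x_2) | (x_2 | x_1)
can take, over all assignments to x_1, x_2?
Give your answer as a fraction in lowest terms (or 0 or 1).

Take x_1 = 1/2, x_2 = 1/2:
x_1 & x_2 = 1/2 & 1/2 = 1/2
~(x_1 & x_2) = ~1/2 = 1/2
x_2 | x_1 = 1/2 | 1/2 = 1/2
~(x_1 & x_2) | (x_2 | x_1) = 1/2 | 1/2 = 1/2
No assignment yields a value below 1/2, so this is the minimum.

1/2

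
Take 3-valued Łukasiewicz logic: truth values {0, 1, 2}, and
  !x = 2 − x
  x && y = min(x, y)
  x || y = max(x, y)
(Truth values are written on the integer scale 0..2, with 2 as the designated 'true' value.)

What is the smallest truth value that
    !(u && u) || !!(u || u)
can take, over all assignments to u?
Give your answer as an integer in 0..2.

1

Take u = 1:
u && u = 1 && 1 = 1
!(u && u) = !1 = 1
u || u = 1 || 1 = 1
!(u || u) = !1 = 1
!!(u || u) = !1 = 1
!(u && u) || !!(u || u) = 1 || 1 = 1
No assignment yields a value below 1, so this is the minimum.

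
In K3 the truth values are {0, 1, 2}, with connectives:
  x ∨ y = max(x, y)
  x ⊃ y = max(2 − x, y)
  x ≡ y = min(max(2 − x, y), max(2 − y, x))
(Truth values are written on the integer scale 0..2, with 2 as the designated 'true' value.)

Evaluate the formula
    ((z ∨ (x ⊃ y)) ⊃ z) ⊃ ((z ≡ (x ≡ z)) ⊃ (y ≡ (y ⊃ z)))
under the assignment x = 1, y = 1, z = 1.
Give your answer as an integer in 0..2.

1

x ⊃ y = 1 ⊃ 1 = 1
z ∨ (x ⊃ y) = 1 ∨ 1 = 1
(z ∨ (x ⊃ y)) ⊃ z = 1 ⊃ 1 = 1
x ≡ z = 1 ≡ 1 = 1
z ≡ (x ≡ z) = 1 ≡ 1 = 1
y ⊃ z = 1 ⊃ 1 = 1
y ≡ (y ⊃ z) = 1 ≡ 1 = 1
(z ≡ (x ≡ z)) ⊃ (y ≡ (y ⊃ z)) = 1 ⊃ 1 = 1
((z ∨ (x ⊃ y)) ⊃ z) ⊃ ((z ≡ (x ≡ z)) ⊃ (y ≡ (y ⊃ z))) = 1 ⊃ 1 = 1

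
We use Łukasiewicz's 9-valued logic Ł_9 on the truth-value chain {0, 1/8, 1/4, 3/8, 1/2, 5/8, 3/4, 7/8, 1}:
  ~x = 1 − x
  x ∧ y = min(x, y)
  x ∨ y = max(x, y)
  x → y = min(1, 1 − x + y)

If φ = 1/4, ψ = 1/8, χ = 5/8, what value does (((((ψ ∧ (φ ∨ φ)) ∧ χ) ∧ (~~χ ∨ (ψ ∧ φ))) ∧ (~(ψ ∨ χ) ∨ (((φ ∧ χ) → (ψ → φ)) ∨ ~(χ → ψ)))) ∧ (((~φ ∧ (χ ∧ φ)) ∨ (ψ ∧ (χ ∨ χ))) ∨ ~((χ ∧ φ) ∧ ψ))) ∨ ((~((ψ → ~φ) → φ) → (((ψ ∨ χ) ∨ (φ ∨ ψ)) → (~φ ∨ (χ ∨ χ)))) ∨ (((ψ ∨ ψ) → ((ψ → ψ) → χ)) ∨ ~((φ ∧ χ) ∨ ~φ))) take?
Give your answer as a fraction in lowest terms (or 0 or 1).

1

φ ∨ φ = 1/4 ∨ 1/4 = 1/4
ψ ∧ (φ ∨ φ) = 1/8 ∧ 1/4 = 1/8
(ψ ∧ (φ ∨ φ)) ∧ χ = 1/8 ∧ 5/8 = 1/8
~χ = ~5/8 = 3/8
~~χ = ~3/8 = 5/8
ψ ∧ φ = 1/8 ∧ 1/4 = 1/8
~~χ ∨ (ψ ∧ φ) = 5/8 ∨ 1/8 = 5/8
((ψ ∧ (φ ∨ φ)) ∧ χ) ∧ (~~χ ∨ (ψ ∧ φ)) = 1/8 ∧ 5/8 = 1/8
ψ ∨ χ = 1/8 ∨ 5/8 = 5/8
~(ψ ∨ χ) = ~5/8 = 3/8
φ ∧ χ = 1/4 ∧ 5/8 = 1/4
ψ → φ = 1/8 → 1/4 = 1
(φ ∧ χ) → (ψ → φ) = 1/4 → 1 = 1
χ → ψ = 5/8 → 1/8 = 1/2
~(χ → ψ) = ~1/2 = 1/2
((φ ∧ χ) → (ψ → φ)) ∨ ~(χ → ψ) = 1 ∨ 1/2 = 1
~(ψ ∨ χ) ∨ (((φ ∧ χ) → (ψ → φ)) ∨ ~(χ → ψ)) = 3/8 ∨ 1 = 1
(((ψ ∧ (φ ∨ φ)) ∧ χ) ∧ (~~χ ∨ (ψ ∧ φ))) ∧ (~(ψ ∨ χ) ∨ (((φ ∧ χ) → (ψ → φ)) ∨ ~(χ → ψ))) = 1/8 ∧ 1 = 1/8
~φ = ~1/4 = 3/4
χ ∧ φ = 5/8 ∧ 1/4 = 1/4
~φ ∧ (χ ∧ φ) = 3/4 ∧ 1/4 = 1/4
χ ∨ χ = 5/8 ∨ 5/8 = 5/8
ψ ∧ (χ ∨ χ) = 1/8 ∧ 5/8 = 1/8
(~φ ∧ (χ ∧ φ)) ∨ (ψ ∧ (χ ∨ χ)) = 1/4 ∨ 1/8 = 1/4
χ ∧ φ = 5/8 ∧ 1/4 = 1/4
(χ ∧ φ) ∧ ψ = 1/4 ∧ 1/8 = 1/8
~((χ ∧ φ) ∧ ψ) = ~1/8 = 7/8
((~φ ∧ (χ ∧ φ)) ∨ (ψ ∧ (χ ∨ χ))) ∨ ~((χ ∧ φ) ∧ ψ) = 1/4 ∨ 7/8 = 7/8
((((ψ ∧ (φ ∨ φ)) ∧ χ) ∧ (~~χ ∨ (ψ ∧ φ))) ∧ (~(ψ ∨ χ) ∨ (((φ ∧ χ) → (ψ → φ)) ∨ ~(χ → ψ)))) ∧ (((~φ ∧ (χ ∧ φ)) ∨ (ψ ∧ (χ ∨ χ))) ∨ ~((χ ∧ φ) ∧ ψ)) = 1/8 ∧ 7/8 = 1/8
~φ = ~1/4 = 3/4
ψ → ~φ = 1/8 → 3/4 = 1
(ψ → ~φ) → φ = 1 → 1/4 = 1/4
~((ψ → ~φ) → φ) = ~1/4 = 3/4
ψ ∨ χ = 1/8 ∨ 5/8 = 5/8
φ ∨ ψ = 1/4 ∨ 1/8 = 1/4
(ψ ∨ χ) ∨ (φ ∨ ψ) = 5/8 ∨ 1/4 = 5/8
~φ = ~1/4 = 3/4
χ ∨ χ = 5/8 ∨ 5/8 = 5/8
~φ ∨ (χ ∨ χ) = 3/4 ∨ 5/8 = 3/4
((ψ ∨ χ) ∨ (φ ∨ ψ)) → (~φ ∨ (χ ∨ χ)) = 5/8 → 3/4 = 1
~((ψ → ~φ) → φ) → (((ψ ∨ χ) ∨ (φ ∨ ψ)) → (~φ ∨ (χ ∨ χ))) = 3/4 → 1 = 1
ψ ∨ ψ = 1/8 ∨ 1/8 = 1/8
ψ → ψ = 1/8 → 1/8 = 1
(ψ → ψ) → χ = 1 → 5/8 = 5/8
(ψ ∨ ψ) → ((ψ → ψ) → χ) = 1/8 → 5/8 = 1
φ ∧ χ = 1/4 ∧ 5/8 = 1/4
~φ = ~1/4 = 3/4
(φ ∧ χ) ∨ ~φ = 1/4 ∨ 3/4 = 3/4
~((φ ∧ χ) ∨ ~φ) = ~3/4 = 1/4
((ψ ∨ ψ) → ((ψ → ψ) → χ)) ∨ ~((φ ∧ χ) ∨ ~φ) = 1 ∨ 1/4 = 1
(~((ψ → ~φ) → φ) → (((ψ ∨ χ) ∨ (φ ∨ ψ)) → (~φ ∨ (χ ∨ χ)))) ∨ (((ψ ∨ ψ) → ((ψ → ψ) → χ)) ∨ ~((φ ∧ χ) ∨ ~φ)) = 1 ∨ 1 = 1
(((((ψ ∧ (φ ∨ φ)) ∧ χ) ∧ (~~χ ∨ (ψ ∧ φ))) ∧ (~(ψ ∨ χ) ∨ (((φ ∧ χ) → (ψ → φ)) ∨ ~(χ → ψ)))) ∧ (((~φ ∧ (χ ∧ φ)) ∨ (ψ ∧ (χ ∨ χ))) ∨ ~((χ ∧ φ) ∧ ψ))) ∨ ((~((ψ → ~φ) → φ) → (((ψ ∨ χ) ∨ (φ ∨ ψ)) → (~φ ∨ (χ ∨ χ)))) ∨ (((ψ ∨ ψ) → ((ψ → ψ) → χ)) ∨ ~((φ ∧ χ) ∨ ~φ))) = 1/8 ∨ 1 = 1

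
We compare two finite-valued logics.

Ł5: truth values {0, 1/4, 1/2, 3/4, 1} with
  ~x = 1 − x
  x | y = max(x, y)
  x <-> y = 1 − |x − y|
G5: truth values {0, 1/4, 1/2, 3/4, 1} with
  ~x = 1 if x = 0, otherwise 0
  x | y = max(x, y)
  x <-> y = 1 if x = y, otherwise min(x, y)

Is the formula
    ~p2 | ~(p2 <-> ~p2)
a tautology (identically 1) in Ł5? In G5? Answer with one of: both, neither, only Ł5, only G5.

only G5

In Ł5: at p2 = 1/4 the value is 3/4 — not a tautology.
In G5: every assignment gives 1 — tautology.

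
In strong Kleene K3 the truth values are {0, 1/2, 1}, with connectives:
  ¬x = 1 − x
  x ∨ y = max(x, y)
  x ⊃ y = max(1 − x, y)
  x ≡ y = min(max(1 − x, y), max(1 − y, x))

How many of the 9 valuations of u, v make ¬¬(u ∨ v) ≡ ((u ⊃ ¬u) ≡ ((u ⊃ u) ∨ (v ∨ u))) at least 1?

1

u = 0, v = 0 ↦ 0  <
u = 0, v = 1/2 ↦ 1/2  <
u = 0, v = 1 ↦ 1  ≥
u = 1/2, v = 0 ↦ 1/2  <
u = 1/2, v = 1/2 ↦ 1/2  <
u = 1/2, v = 1 ↦ 1/2  <
u = 1, v = 0 ↦ 0  <
u = 1, v = 1/2 ↦ 0  <
u = 1, v = 1 ↦ 0  <
So 1 of the 9 assignments meets the threshold.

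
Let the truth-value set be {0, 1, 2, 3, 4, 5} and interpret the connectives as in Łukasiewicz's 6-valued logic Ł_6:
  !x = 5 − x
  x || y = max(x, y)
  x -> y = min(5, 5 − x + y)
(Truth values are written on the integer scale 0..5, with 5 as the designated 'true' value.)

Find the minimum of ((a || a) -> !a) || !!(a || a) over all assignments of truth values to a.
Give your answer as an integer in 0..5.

Take a = 3:
a || a = 3 || 3 = 3
!a = !3 = 2
(a || a) -> !a = 3 -> 2 = 4
a || a = 3 || 3 = 3
!(a || a) = !3 = 2
!!(a || a) = !2 = 3
((a || a) -> !a) || !!(a || a) = 4 || 3 = 4
No assignment yields a value below 4, so this is the minimum.

4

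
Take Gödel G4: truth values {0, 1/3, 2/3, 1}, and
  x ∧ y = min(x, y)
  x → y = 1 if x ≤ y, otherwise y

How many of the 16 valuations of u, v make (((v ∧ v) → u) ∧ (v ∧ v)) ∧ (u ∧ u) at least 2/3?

u = 0, v = 0 ↦ 0  <
u = 0, v = 1/3 ↦ 0  <
u = 0, v = 2/3 ↦ 0  <
u = 0, v = 1 ↦ 0  <
u = 1/3, v = 0 ↦ 0  <
u = 1/3, v = 1/3 ↦ 1/3  <
u = 1/3, v = 2/3 ↦ 1/3  <
u = 1/3, v = 1 ↦ 1/3  <
u = 2/3, v = 0 ↦ 0  <
u = 2/3, v = 1/3 ↦ 1/3  <
u = 2/3, v = 2/3 ↦ 2/3  ≥
u = 2/3, v = 1 ↦ 2/3  ≥
u = 1, v = 0 ↦ 0  <
u = 1, v = 1/3 ↦ 1/3  <
u = 1, v = 2/3 ↦ 2/3  ≥
u = 1, v = 1 ↦ 1  ≥
So 4 of the 16 assignments meet the threshold.

4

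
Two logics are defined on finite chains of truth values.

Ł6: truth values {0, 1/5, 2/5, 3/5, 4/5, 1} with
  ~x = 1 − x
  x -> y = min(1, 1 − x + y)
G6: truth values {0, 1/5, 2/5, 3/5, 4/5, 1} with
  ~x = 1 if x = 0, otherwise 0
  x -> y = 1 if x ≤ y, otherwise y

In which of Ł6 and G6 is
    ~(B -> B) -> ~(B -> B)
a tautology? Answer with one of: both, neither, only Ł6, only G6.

In Ł6: every assignment gives 1 — tautology.
In G6: every assignment gives 1 — tautology.

both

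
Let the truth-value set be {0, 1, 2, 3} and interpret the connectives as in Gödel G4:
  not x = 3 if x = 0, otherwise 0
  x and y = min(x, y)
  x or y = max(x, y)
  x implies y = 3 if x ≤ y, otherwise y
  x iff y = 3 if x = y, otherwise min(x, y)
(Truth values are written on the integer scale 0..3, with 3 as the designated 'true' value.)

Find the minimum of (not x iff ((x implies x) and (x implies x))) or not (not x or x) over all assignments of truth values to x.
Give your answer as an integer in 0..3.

0

Take x = 1:
not x = not 1 = 0
x implies x = 1 implies 1 = 3
x implies x = 1 implies 1 = 3
(x implies x) and (x implies x) = 3 and 3 = 3
not x iff ((x implies x) and (x implies x)) = 0 iff 3 = 0
not x = not 1 = 0
not x or x = 0 or 1 = 1
not (not x or x) = not 1 = 0
(not x iff ((x implies x) and (x implies x))) or not (not x or x) = 0 or 0 = 0
No assignment yields a value below 0, so this is the minimum.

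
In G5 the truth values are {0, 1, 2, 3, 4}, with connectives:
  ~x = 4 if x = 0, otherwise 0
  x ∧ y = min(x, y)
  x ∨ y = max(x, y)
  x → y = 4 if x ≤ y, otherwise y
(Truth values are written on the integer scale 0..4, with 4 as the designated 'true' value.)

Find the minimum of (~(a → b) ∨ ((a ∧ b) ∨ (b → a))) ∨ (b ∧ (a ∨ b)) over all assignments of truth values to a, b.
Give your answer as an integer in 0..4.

Take a = 0, b = 1:
a → b = 0 → 1 = 4
~(a → b) = ~4 = 0
a ∧ b = 0 ∧ 1 = 0
b → a = 1 → 0 = 0
(a ∧ b) ∨ (b → a) = 0 ∨ 0 = 0
~(a → b) ∨ ((a ∧ b) ∨ (b → a)) = 0 ∨ 0 = 0
a ∨ b = 0 ∨ 1 = 1
b ∧ (a ∨ b) = 1 ∧ 1 = 1
(~(a → b) ∨ ((a ∧ b) ∨ (b → a))) ∨ (b ∧ (a ∨ b)) = 0 ∨ 1 = 1
No assignment yields a value below 1, so this is the minimum.

1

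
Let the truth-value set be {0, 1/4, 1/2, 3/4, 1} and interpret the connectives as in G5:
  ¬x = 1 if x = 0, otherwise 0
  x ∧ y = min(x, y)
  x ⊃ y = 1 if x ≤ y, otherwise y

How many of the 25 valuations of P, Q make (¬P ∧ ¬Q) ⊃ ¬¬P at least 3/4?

value 1: 24 assignments (counts)
value 0: 1 assignment
So 24 of the 25 assignments meet the threshold.

24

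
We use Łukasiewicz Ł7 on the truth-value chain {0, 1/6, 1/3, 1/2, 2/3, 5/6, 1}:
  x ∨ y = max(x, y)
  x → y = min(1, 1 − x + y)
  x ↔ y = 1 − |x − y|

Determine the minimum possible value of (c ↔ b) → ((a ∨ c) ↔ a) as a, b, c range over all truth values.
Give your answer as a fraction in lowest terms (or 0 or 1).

Take a = 0, b = 1, c = 1:
c ↔ b = 1 ↔ 1 = 1
a ∨ c = 0 ∨ 1 = 1
(a ∨ c) ↔ a = 1 ↔ 0 = 0
(c ↔ b) → ((a ∨ c) ↔ a) = 1 → 0 = 0
No assignment yields a value below 0, so this is the minimum.

0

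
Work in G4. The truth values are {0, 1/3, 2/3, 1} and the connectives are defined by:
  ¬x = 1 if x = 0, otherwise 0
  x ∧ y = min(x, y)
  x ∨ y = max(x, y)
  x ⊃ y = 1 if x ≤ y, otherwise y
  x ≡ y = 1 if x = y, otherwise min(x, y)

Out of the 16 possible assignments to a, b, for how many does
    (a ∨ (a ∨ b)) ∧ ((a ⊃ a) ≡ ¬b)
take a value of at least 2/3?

a = 0, b = 0 ↦ 0  <
a = 0, b = 1/3 ↦ 0  <
a = 0, b = 2/3 ↦ 0  <
a = 0, b = 1 ↦ 0  <
a = 1/3, b = 0 ↦ 1/3  <
a = 1/3, b = 1/3 ↦ 0  <
a = 1/3, b = 2/3 ↦ 0  <
a = 1/3, b = 1 ↦ 0  <
a = 2/3, b = 0 ↦ 2/3  ≥
a = 2/3, b = 1/3 ↦ 0  <
a = 2/3, b = 2/3 ↦ 0  <
a = 2/3, b = 1 ↦ 0  <
a = 1, b = 0 ↦ 1  ≥
a = 1, b = 1/3 ↦ 0  <
a = 1, b = 2/3 ↦ 0  <
a = 1, b = 1 ↦ 0  <
So 2 of the 16 assignments meet the threshold.

2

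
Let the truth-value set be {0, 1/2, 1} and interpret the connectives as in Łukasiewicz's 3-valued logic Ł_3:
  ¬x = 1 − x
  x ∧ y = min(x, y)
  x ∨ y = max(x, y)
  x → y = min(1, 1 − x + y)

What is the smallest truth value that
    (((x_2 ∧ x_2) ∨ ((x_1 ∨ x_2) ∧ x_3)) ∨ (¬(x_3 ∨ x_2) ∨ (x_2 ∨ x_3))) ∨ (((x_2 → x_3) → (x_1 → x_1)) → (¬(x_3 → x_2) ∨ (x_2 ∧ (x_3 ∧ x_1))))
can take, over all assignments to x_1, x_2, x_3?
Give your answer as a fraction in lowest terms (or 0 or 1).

1/2

Take x_1 = 0, x_2 = 0, x_3 = 1/2:
x_2 ∧ x_2 = 0 ∧ 0 = 0
x_1 ∨ x_2 = 0 ∨ 0 = 0
(x_1 ∨ x_2) ∧ x_3 = 0 ∧ 1/2 = 0
(x_2 ∧ x_2) ∨ ((x_1 ∨ x_2) ∧ x_3) = 0 ∨ 0 = 0
x_3 ∨ x_2 = 1/2 ∨ 0 = 1/2
¬(x_3 ∨ x_2) = ¬1/2 = 1/2
x_2 ∨ x_3 = 0 ∨ 1/2 = 1/2
¬(x_3 ∨ x_2) ∨ (x_2 ∨ x_3) = 1/2 ∨ 1/2 = 1/2
((x_2 ∧ x_2) ∨ ((x_1 ∨ x_2) ∧ x_3)) ∨ (¬(x_3 ∨ x_2) ∨ (x_2 ∨ x_3)) = 0 ∨ 1/2 = 1/2
x_2 → x_3 = 0 → 1/2 = 1
x_1 → x_1 = 0 → 0 = 1
(x_2 → x_3) → (x_1 → x_1) = 1 → 1 = 1
x_3 → x_2 = 1/2 → 0 = 1/2
¬(x_3 → x_2) = ¬1/2 = 1/2
x_3 ∧ x_1 = 1/2 ∧ 0 = 0
x_2 ∧ (x_3 ∧ x_1) = 0 ∧ 0 = 0
¬(x_3 → x_2) ∨ (x_2 ∧ (x_3 ∧ x_1)) = 1/2 ∨ 0 = 1/2
((x_2 → x_3) → (x_1 → x_1)) → (¬(x_3 → x_2) ∨ (x_2 ∧ (x_3 ∧ x_1))) = 1 → 1/2 = 1/2
(((x_2 ∧ x_2) ∨ ((x_1 ∨ x_2) ∧ x_3)) ∨ (¬(x_3 ∨ x_2) ∨ (x_2 ∨ x_3))) ∨ (((x_2 → x_3) → (x_1 → x_1)) → (¬(x_3 → x_2) ∨ (x_2 ∧ (x_3 ∧ x_1)))) = 1/2 ∨ 1/2 = 1/2
No assignment yields a value below 1/2, so this is the minimum.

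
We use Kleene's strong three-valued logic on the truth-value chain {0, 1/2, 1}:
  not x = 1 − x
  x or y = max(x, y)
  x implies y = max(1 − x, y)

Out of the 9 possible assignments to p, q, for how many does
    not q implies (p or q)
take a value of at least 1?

5

p = 0, q = 0 ↦ 0  <
p = 0, q = 1/2 ↦ 1/2  <
p = 0, q = 1 ↦ 1  ≥
p = 1/2, q = 0 ↦ 1/2  <
p = 1/2, q = 1/2 ↦ 1/2  <
p = 1/2, q = 1 ↦ 1  ≥
p = 1, q = 0 ↦ 1  ≥
p = 1, q = 1/2 ↦ 1  ≥
p = 1, q = 1 ↦ 1  ≥
So 5 of the 9 assignments meet the threshold.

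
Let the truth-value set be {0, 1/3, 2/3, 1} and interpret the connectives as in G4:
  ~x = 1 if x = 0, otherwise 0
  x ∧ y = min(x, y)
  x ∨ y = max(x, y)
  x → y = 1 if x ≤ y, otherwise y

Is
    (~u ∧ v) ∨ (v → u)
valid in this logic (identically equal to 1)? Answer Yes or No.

Counterexample: take u = 0, v = 1/3.
~u = ~0 = 1
~u ∧ v = 1 ∧ 1/3 = 1/3
v → u = 1/3 → 0 = 0
(~u ∧ v) ∨ (v → u) = 1/3 ∨ 0 = 1/3
This gives 1/3 ≠ 1.

No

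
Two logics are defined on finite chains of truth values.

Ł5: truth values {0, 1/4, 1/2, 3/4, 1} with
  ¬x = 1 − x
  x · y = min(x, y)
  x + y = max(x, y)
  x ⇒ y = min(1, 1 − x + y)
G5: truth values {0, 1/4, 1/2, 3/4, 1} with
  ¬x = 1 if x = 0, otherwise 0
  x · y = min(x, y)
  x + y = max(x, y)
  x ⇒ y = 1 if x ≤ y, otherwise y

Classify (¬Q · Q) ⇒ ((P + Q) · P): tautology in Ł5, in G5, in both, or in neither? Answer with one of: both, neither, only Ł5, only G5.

In Ł5: at P = 0, Q = 1/4 the value is 3/4 — not a tautology.
In G5: every assignment gives 1 — tautology.

only G5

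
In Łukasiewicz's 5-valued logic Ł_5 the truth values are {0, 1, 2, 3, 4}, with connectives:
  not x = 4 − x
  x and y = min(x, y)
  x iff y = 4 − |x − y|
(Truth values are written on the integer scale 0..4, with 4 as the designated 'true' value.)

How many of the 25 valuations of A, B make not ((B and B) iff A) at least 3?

value 4: 2 assignments (counts)
value 3: 4 assignments (counts)
value 2: 6 assignments
value 1: 8 assignments
value 0: 5 assignments
So 6 of the 25 assignments meet the threshold.

6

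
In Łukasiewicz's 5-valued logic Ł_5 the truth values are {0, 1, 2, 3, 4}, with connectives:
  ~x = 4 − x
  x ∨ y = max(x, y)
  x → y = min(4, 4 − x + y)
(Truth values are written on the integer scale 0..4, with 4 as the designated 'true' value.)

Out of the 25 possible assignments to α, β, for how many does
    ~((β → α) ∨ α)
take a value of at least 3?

3

value 4: 1 assignment (counts)
value 3: 2 assignments (counts)
value 2: 3 assignments
value 1: 4 assignments
value 0: 15 assignments
So 3 of the 25 assignments meet the threshold.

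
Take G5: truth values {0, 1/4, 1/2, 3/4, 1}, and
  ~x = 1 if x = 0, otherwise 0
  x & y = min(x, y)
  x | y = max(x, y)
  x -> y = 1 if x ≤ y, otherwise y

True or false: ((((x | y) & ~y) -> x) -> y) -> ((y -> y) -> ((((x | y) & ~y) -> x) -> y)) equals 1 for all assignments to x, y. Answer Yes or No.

Yes

At x = 3/4, y = 1, for instance:
x | y = 3/4 | 1 = 1
~y = ~1 = 0
(x | y) & ~y = 1 & 0 = 0
((x | y) & ~y) -> x = 0 -> 3/4 = 1
(((x | y) & ~y) -> x) -> y = 1 -> 1 = 1
y -> y = 1 -> 1 = 1
(((x | y) & ~y) -> x) -> y = 1 -> 1 = 1
(y -> y) -> ((((x | y) & ~y) -> x) -> y) = 1 -> 1 = 1
((((x | y) & ~y) -> x) -> y) -> ((y -> y) -> ((((x | y) & ~y) -> x) -> y)) = 1 -> 1 = 1
and checking the remaining 24 assignments likewise gives ≥ 1 in every case.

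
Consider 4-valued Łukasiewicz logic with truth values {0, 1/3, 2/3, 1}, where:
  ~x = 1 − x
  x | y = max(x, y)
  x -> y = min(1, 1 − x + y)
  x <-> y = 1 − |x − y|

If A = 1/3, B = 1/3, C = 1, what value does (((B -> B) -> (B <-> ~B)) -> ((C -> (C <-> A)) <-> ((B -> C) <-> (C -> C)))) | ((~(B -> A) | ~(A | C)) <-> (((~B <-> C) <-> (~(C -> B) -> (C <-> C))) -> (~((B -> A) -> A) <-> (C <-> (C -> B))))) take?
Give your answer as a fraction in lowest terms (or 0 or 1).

B -> B = 1/3 -> 1/3 = 1
~B = ~1/3 = 2/3
B <-> ~B = 1/3 <-> 2/3 = 2/3
(B -> B) -> (B <-> ~B) = 1 -> 2/3 = 2/3
C <-> A = 1 <-> 1/3 = 1/3
C -> (C <-> A) = 1 -> 1/3 = 1/3
B -> C = 1/3 -> 1 = 1
C -> C = 1 -> 1 = 1
(B -> C) <-> (C -> C) = 1 <-> 1 = 1
(C -> (C <-> A)) <-> ((B -> C) <-> (C -> C)) = 1/3 <-> 1 = 1/3
((B -> B) -> (B <-> ~B)) -> ((C -> (C <-> A)) <-> ((B -> C) <-> (C -> C))) = 2/3 -> 1/3 = 2/3
B -> A = 1/3 -> 1/3 = 1
~(B -> A) = ~1 = 0
A | C = 1/3 | 1 = 1
~(A | C) = ~1 = 0
~(B -> A) | ~(A | C) = 0 | 0 = 0
~B = ~1/3 = 2/3
~B <-> C = 2/3 <-> 1 = 2/3
C -> B = 1 -> 1/3 = 1/3
~(C -> B) = ~1/3 = 2/3
C <-> C = 1 <-> 1 = 1
~(C -> B) -> (C <-> C) = 2/3 -> 1 = 1
(~B <-> C) <-> (~(C -> B) -> (C <-> C)) = 2/3 <-> 1 = 2/3
B -> A = 1/3 -> 1/3 = 1
(B -> A) -> A = 1 -> 1/3 = 1/3
~((B -> A) -> A) = ~1/3 = 2/3
C -> B = 1 -> 1/3 = 1/3
C <-> (C -> B) = 1 <-> 1/3 = 1/3
~((B -> A) -> A) <-> (C <-> (C -> B)) = 2/3 <-> 1/3 = 2/3
((~B <-> C) <-> (~(C -> B) -> (C <-> C))) -> (~((B -> A) -> A) <-> (C <-> (C -> B))) = 2/3 -> 2/3 = 1
(~(B -> A) | ~(A | C)) <-> (((~B <-> C) <-> (~(C -> B) -> (C <-> C))) -> (~((B -> A) -> A) <-> (C <-> (C -> B)))) = 0 <-> 1 = 0
(((B -> B) -> (B <-> ~B)) -> ((C -> (C <-> A)) <-> ((B -> C) <-> (C -> C)))) | ((~(B -> A) | ~(A | C)) <-> (((~B <-> C) <-> (~(C -> B) -> (C <-> C))) -> (~((B -> A) -> A) <-> (C <-> (C -> B))))) = 2/3 | 0 = 2/3

2/3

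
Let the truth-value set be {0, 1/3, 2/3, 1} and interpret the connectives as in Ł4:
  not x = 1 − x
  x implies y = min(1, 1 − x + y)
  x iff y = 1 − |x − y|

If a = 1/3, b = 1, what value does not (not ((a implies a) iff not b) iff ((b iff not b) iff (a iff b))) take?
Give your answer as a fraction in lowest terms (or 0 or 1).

a implies a = 1/3 implies 1/3 = 1
not b = not 1 = 0
(a implies a) iff not b = 1 iff 0 = 0
not ((a implies a) iff not b) = not 0 = 1
not b = not 1 = 0
b iff not b = 1 iff 0 = 0
a iff b = 1/3 iff 1 = 1/3
(b iff not b) iff (a iff b) = 0 iff 1/3 = 2/3
not ((a implies a) iff not b) iff ((b iff not b) iff (a iff b)) = 1 iff 2/3 = 2/3
not (not ((a implies a) iff not b) iff ((b iff not b) iff (a iff b))) = not 2/3 = 1/3

1/3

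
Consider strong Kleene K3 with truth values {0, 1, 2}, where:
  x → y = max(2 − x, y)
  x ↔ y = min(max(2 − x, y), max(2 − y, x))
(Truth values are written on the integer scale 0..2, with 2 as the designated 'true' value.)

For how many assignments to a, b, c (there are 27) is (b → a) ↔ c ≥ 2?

6

value 2: 6 assignments (counts)
value 1: 15 assignments
value 0: 6 assignments
So 6 of the 27 assignments meet the threshold.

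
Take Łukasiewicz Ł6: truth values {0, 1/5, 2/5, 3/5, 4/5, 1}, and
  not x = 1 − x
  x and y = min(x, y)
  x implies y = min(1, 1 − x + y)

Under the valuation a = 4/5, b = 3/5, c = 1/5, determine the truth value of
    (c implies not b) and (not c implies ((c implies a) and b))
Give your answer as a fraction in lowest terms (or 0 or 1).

not b = not 3/5 = 2/5
c implies not b = 1/5 implies 2/5 = 1
not c = not 1/5 = 4/5
c implies a = 1/5 implies 4/5 = 1
(c implies a) and b = 1 and 3/5 = 3/5
not c implies ((c implies a) and b) = 4/5 implies 3/5 = 4/5
(c implies not b) and (not c implies ((c implies a) and b)) = 1 and 4/5 = 4/5

4/5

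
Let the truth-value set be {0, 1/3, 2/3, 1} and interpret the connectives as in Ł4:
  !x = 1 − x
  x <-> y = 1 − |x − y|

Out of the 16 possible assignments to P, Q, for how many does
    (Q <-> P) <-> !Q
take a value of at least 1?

5

P = 0, Q = 0 ↦ 1  ≥
P = 0, Q = 1/3 ↦ 1  ≥
P = 0, Q = 2/3 ↦ 1  ≥
P = 0, Q = 1 ↦ 1  ≥
P = 1/3, Q = 0 ↦ 2/3  <
P = 1/3, Q = 1/3 ↦ 2/3  <
P = 1/3, Q = 2/3 ↦ 2/3  <
P = 1/3, Q = 1 ↦ 2/3  <
P = 2/3, Q = 0 ↦ 1/3  <
P = 2/3, Q = 1/3 ↦ 1  ≥
P = 2/3, Q = 2/3 ↦ 1/3  <
P = 2/3, Q = 1 ↦ 1/3  <
P = 1, Q = 0 ↦ 0  <
P = 1, Q = 1/3 ↦ 2/3  <
P = 1, Q = 2/3 ↦ 2/3  <
P = 1, Q = 1 ↦ 0  <
So 5 of the 16 assignments meet the threshold.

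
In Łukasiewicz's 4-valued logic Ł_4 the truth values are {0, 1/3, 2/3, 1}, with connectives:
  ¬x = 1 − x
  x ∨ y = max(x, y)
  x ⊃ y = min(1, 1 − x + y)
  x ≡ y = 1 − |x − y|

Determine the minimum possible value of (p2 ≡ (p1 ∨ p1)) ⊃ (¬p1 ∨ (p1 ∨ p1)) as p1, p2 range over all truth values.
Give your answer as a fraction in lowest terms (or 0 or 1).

Take p1 = 1/3, p2 = 1/3:
p1 ∨ p1 = 1/3 ∨ 1/3 = 1/3
p2 ≡ (p1 ∨ p1) = 1/3 ≡ 1/3 = 1
¬p1 = ¬1/3 = 2/3
p1 ∨ p1 = 1/3 ∨ 1/3 = 1/3
¬p1 ∨ (p1 ∨ p1) = 2/3 ∨ 1/3 = 2/3
(p2 ≡ (p1 ∨ p1)) ⊃ (¬p1 ∨ (p1 ∨ p1)) = 1 ⊃ 2/3 = 2/3
No assignment yields a value below 2/3, so this is the minimum.

2/3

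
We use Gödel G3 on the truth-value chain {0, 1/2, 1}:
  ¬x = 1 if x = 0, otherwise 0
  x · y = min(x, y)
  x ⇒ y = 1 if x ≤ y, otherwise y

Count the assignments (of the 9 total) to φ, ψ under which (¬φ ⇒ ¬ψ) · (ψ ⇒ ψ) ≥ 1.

φ = 0, ψ = 0 ↦ 1  ≥
φ = 0, ψ = 1/2 ↦ 0  <
φ = 0, ψ = 1 ↦ 0  <
φ = 1/2, ψ = 0 ↦ 1  ≥
φ = 1/2, ψ = 1/2 ↦ 1  ≥
φ = 1/2, ψ = 1 ↦ 1  ≥
φ = 1, ψ = 0 ↦ 1  ≥
φ = 1, ψ = 1/2 ↦ 1  ≥
φ = 1, ψ = 1 ↦ 1  ≥
So 7 of the 9 assignments meet the threshold.

7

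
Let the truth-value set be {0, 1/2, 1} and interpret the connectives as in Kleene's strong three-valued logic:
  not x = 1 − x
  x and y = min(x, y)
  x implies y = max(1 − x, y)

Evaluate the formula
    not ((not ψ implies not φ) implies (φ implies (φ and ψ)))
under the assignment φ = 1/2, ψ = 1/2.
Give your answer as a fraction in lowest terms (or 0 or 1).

not ψ = not 1/2 = 1/2
not φ = not 1/2 = 1/2
not ψ implies not φ = 1/2 implies 1/2 = 1/2
φ and ψ = 1/2 and 1/2 = 1/2
φ implies (φ and ψ) = 1/2 implies 1/2 = 1/2
(not ψ implies not φ) implies (φ implies (φ and ψ)) = 1/2 implies 1/2 = 1/2
not ((not ψ implies not φ) implies (φ implies (φ and ψ))) = not 1/2 = 1/2

1/2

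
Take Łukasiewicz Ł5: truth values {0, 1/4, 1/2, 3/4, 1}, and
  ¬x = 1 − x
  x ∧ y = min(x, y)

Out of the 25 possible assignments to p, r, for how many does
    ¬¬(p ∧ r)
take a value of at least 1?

value 1: 1 assignment (counts)
value 3/4: 3 assignments
value 1/2: 5 assignments
value 1/4: 7 assignments
value 0: 9 assignments
So 1 of the 25 assignments meets the threshold.

1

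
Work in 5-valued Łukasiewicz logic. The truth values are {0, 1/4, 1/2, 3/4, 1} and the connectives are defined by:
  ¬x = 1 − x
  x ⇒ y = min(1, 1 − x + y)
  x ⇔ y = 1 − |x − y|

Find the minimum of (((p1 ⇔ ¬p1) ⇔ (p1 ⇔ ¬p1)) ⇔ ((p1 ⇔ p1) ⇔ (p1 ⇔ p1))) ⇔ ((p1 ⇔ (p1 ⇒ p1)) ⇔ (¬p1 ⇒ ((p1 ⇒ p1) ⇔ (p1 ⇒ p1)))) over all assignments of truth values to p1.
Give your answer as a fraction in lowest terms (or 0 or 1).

Take p1 = 0:
¬p1 = ¬0 = 1
p1 ⇔ ¬p1 = 0 ⇔ 1 = 0
¬p1 = ¬0 = 1
p1 ⇔ ¬p1 = 0 ⇔ 1 = 0
(p1 ⇔ ¬p1) ⇔ (p1 ⇔ ¬p1) = 0 ⇔ 0 = 1
p1 ⇔ p1 = 0 ⇔ 0 = 1
p1 ⇔ p1 = 0 ⇔ 0 = 1
(p1 ⇔ p1) ⇔ (p1 ⇔ p1) = 1 ⇔ 1 = 1
((p1 ⇔ ¬p1) ⇔ (p1 ⇔ ¬p1)) ⇔ ((p1 ⇔ p1) ⇔ (p1 ⇔ p1)) = 1 ⇔ 1 = 1
p1 ⇒ p1 = 0 ⇒ 0 = 1
p1 ⇔ (p1 ⇒ p1) = 0 ⇔ 1 = 0
¬p1 = ¬0 = 1
p1 ⇒ p1 = 0 ⇒ 0 = 1
p1 ⇒ p1 = 0 ⇒ 0 = 1
(p1 ⇒ p1) ⇔ (p1 ⇒ p1) = 1 ⇔ 1 = 1
¬p1 ⇒ ((p1 ⇒ p1) ⇔ (p1 ⇒ p1)) = 1 ⇒ 1 = 1
(p1 ⇔ (p1 ⇒ p1)) ⇔ (¬p1 ⇒ ((p1 ⇒ p1) ⇔ (p1 ⇒ p1))) = 0 ⇔ 1 = 0
(((p1 ⇔ ¬p1) ⇔ (p1 ⇔ ¬p1)) ⇔ ((p1 ⇔ p1) ⇔ (p1 ⇔ p1))) ⇔ ((p1 ⇔ (p1 ⇒ p1)) ⇔ (¬p1 ⇒ ((p1 ⇒ p1) ⇔ (p1 ⇒ p1)))) = 1 ⇔ 0 = 0
No assignment yields a value below 0, so this is the minimum.

0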